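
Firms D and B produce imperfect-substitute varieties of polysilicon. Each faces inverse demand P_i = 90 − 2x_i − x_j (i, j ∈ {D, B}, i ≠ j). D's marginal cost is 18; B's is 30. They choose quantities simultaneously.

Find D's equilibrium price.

Firm D's profit: π = x_D(90 − 2x_D − x_B) − 18x_D.
∂π/∂x_D = 72 − 4x_D − x_B = 0 ⇒ x_D = 18 − 0.25x_B.
Similarly x_B = 15 − 0.25x_D.
Substituting the second reaction function into the first: x_D = 18 − 0.25(15 − 0.25x_D), which gives 0.9375x_D = 14.25 ⇒ x_D = 15.2.
Then x_B = 15 − 0.25·15.2 = 11.2.
P_D = 90 − 2·15.2 − 11.2 = 48.4.

48.4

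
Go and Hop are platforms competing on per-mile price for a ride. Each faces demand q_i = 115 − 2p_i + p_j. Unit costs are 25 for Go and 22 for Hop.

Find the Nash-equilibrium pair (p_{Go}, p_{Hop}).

Go's profit: π = (p_{Go} − 25)(115 − 2p_{Go} + p_{Hop}).
∂π/∂p_{Go} = 165 − 4p_{Go} + p_{Hop} = 0 ⇒ p_{Go} = 41.25 + 0.25p_{Hop}.
Similarly p_{Hop} = 39.75 + 0.25p_{Go}.
Solving the two reaction functions simultaneously: (1 − (0.25)(0.25))p_{Go} = 41.25 + 0.25·39.75, so 0.9375p_{Go} = 51.1875 and p_{Go} = 54.6.
Then p_{Hop} = 39.75 + 0.25·54.6 = 53.4.

54.6, 53.4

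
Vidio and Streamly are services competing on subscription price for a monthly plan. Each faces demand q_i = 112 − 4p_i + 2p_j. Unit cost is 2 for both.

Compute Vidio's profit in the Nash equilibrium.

1296

Vidio's profit: π = (p_{Vidio} − 2)(112 − 4p_{Vidio} + 2p_{Streamly}).
∂π/∂p_{Vidio} = 120 − 8p_{Vidio} + 2p_{Streamly} = 0 ⇒ p_{Vidio} = 15 + 0.25p_{Streamly}.
By symmetry p_{Streamly} = p_{Vidio}; substituting into the reaction function, 0.75p_{Vidio} = 15 and p_{Vidio} = 20.
q_{Vidio} = 112 − 4·20 + 2·20 = 72.
Profit = (20 − 2)·72 = 1296.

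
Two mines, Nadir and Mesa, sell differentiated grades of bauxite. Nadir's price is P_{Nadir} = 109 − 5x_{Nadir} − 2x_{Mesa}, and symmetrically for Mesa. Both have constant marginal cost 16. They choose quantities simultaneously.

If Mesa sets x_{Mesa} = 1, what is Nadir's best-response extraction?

Mine Nadir's profit: π = x_{Nadir}(109 − 5x_{Nadir} − 2x_{Mesa}) − 16x_{Nadir}.
∂π/∂x_{Nadir} = 93 − 10x_{Nadir} − 2x_{Mesa} = 0 ⇒ x_{Nadir} = 9.3 − 0.2x_{Mesa}.
At x_{Mesa} = 1: x_{Nadir} = 9.3 − 0.2·1 = 9.1.

9.1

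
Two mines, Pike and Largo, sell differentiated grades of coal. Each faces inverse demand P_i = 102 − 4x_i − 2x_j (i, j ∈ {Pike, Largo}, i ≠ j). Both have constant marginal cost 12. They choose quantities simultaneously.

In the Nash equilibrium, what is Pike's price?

48

Mine Pike's profit: π = x_{Pike}(102 − 4x_{Pike} − 2x_{Largo}) − 12x_{Pike}.
∂π/∂x_{Pike} = 90 − 8x_{Pike} − 2x_{Largo} = 0 ⇒ x_{Pike} = 11.25 − 0.25x_{Largo}.
Setting x_{Pike} = x_{Largo} in the reaction function: x_{Pike} = 11.25 − 0.25x_{Pike}, so x_{Pike} = 11.25 / 1.25 = 9.
P_{Pike} = 102 − 4·9 − 2·9 = 48.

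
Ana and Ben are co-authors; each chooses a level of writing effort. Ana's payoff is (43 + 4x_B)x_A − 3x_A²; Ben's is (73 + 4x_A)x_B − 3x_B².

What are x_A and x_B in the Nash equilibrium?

27.5, 30.5

Expanding Ana's payoff: 43x_A + 4x_Bx_A − 3x_A².
∂π/∂x_A = 43 + 4x_B − 6x_A = 0, so x_A = 43/6 + (2/3)x_B.
Likewise for Ben: x_B = 73/6 + (2/3)x_A.
Plugging x_B into Ana's best response: x_A = 43/6 + (2/3)(73/6 + (2/3)x_A) ⇒ (5/9)x_A = 275/18, so x_A = 27.5.
Then x_B = 73/6 + (2/3)·27.5 = 30.5.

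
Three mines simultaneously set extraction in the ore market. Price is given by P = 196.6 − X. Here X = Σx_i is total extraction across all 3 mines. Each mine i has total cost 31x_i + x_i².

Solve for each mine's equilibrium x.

27.6

A representative mine's profit is π_i = x_i(196.6 − X) − 31x_i − x_i², with X = x_i + Σ_{j≠i} x_j.
First-order condition: 165.6 − 4x_i − Σ_{j≠i} x_j = 0.
With identical mines, set every x_j = x: then 165.6 − 4x − 2x = 0, i.e. x = 165.6/6 = 27.6.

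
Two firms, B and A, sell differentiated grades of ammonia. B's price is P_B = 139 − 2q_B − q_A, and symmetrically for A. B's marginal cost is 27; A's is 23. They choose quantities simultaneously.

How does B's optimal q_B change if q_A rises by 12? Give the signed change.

-3

Firm B's profit: π = q_B(139 − 2q_B − q_A) − 27q_B.
∂π/∂q_B = 112 − 4q_B − q_A = 0 ⇒ q_B = 28 − 0.25q_A.
The reaction-function slope is −0.25, so a 12-unit rise in q_A moves q_B by −0.25 × 12 = −3. B's best response falls — the actions are strategic substitutes.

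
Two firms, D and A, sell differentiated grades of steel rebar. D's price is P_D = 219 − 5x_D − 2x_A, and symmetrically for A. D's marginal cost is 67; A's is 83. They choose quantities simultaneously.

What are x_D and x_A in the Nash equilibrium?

Firm D's profit: π = x_D(219 − 5x_D − 2x_A) − 67x_D.
∂π/∂x_D = 152 − 10x_D − 2x_A = 0 ⇒ x_D = 15.2 − 0.2x_A.
Similarly x_A = 13.6 − 0.2x_D.
Substituting the second reaction function into the first: x_D = 15.2 − 0.2(13.6 − 0.2x_D), which gives 0.96x_D = 12.48 ⇒ x_D = 13.
Then x_A = 13.6 − 0.2·13 = 11.

13, 11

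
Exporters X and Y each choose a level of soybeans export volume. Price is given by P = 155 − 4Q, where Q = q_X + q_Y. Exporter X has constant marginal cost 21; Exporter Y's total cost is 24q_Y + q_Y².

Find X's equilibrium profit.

Exporter X's profit: π = q_X(155 − 4(q_X + q_Y)) − 21q_X.
∂π/∂q_X = 134 − 8q_X − 4q_Y = 0, so q_X = 16.75 − 0.5q_Y.
For Y: ∂π/∂q_Y = 131 − 10q_Y − 4q_X = 0 ⇒ q_Y = 13.1 − 0.4q_X.
Substituting the second reaction function into the first: q_X = 16.75 − 0.5(13.1 − 0.4q_X), which gives 0.8q_X = 10.2 ⇒ q_X = 12.75.
Then q_Y = 13.1 − 0.4·12.75 = 8.
Price P = 155 − 4·20.75 = 72.
X's profit: (72 − 21)·12.75 = 650.25.

650.25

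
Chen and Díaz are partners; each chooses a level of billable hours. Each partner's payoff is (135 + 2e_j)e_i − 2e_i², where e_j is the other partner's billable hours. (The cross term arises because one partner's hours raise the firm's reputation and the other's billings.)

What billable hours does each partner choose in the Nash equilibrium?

67.5

Chen's payoff is (135 + 2e_D)e_C − 2e_C².
∂π/∂e_C = 135 + 2e_D − 4e_C = 0, so e_C = 33.75 + 0.5e_D.
By symmetry e_D = e_C; substituting into the reaction function, 0.5e_C = 33.75 and e_C = 67.5.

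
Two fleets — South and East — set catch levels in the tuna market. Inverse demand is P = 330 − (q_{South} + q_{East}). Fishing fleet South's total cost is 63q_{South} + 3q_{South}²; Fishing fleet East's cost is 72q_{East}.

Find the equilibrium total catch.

Fishing fleet South's profit: π = q_{South}(330 − (q_{South} + q_{East})) − 63q_{South} − 3q_{South}².
∂π/∂q_{South} = 267 − 8q_{South} − q_{East} = 0, so q_{South} = 33.375 − 0.125q_{East}.
For East: ∂π/∂q_{East} = 258 − 2q_{East} − q_{South} = 0 ⇒ q_{East} = 129 − 0.5q_{South}.
Solving the two reaction functions simultaneously: (1 − (−0.125)(−0.5))q_{South} = 33.375 − 0.125·129, so 0.9375q_{South} = 17.25 and q_{South} = 18.4.
Then q_{East} = 129 − 0.5·18.4 = 119.8.
Total catch: 18.4 + 119.8 = 138.2.

138.2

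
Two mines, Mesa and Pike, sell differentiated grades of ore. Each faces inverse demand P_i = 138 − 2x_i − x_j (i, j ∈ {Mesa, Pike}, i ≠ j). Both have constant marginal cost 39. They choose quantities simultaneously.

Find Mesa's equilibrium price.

Mine Mesa's profit: π = x_{Mesa}(138 − 2x_{Mesa} − x_{Pike}) − 39x_{Mesa}.
∂π/∂x_{Mesa} = 99 − 4x_{Mesa} − x_{Pike} = 0 ⇒ x_{Mesa} = 24.75 − 0.25x_{Pike}.
The game is symmetric, so in equilibrium x_{Pike} = x_{Mesa}: the reaction function gives 1.25x_{Mesa} = 24.75, hence x_{Mesa} = 19.8.
P_{Mesa} = 138 − 2·19.8 − 19.8 = 78.6.

78.6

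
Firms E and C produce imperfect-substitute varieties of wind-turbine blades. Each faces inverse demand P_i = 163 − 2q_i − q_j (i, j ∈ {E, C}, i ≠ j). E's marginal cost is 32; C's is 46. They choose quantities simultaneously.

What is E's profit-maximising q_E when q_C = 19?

28

Firm E's profit: π = q_E(163 − 2q_E − q_C) − 32q_E.
∂π/∂q_E = 131 − 4q_E − q_C = 0 ⇒ q_E = 32.75 − 0.25q_C.
At q_C = 19: q_E = 32.75 − 0.25·19 = 28.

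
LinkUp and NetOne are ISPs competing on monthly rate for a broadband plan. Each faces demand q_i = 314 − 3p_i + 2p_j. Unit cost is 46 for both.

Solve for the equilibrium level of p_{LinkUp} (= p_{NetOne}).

113

LinkUp's profit: π = (p_{LinkUp} − 46)(314 − 3p_{LinkUp} + 2p_{NetOne}).
∂π/∂p_{LinkUp} = 452 − 6p_{LinkUp} + 2p_{NetOne} = 0 ⇒ p_{LinkUp} = 226/3 + (1/3)p_{NetOne}.
By symmetry p_{NetOne} = p_{LinkUp}; substituting into the reaction function, (2/3)p_{LinkUp} = 226/3 and p_{LinkUp} = 113.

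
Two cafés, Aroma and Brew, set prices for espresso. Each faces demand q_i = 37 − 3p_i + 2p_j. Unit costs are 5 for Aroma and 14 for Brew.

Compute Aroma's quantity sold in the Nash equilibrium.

29.0625

Aroma's profit: π = (p_{Aroma} − 5)(37 − 3p_{Aroma} + 2p_{Brew}).
∂π/∂p_{Aroma} = 52 − 6p_{Aroma} + 2p_{Brew} = 0 ⇒ p_{Aroma} = 26/3 + (1/3)p_{Brew}.
Similarly p_{Brew} = 79/6 + (1/3)p_{Aroma}.
Plugging p_{Brew} into Aroma's best response: p_{Aroma} = 26/3 + (1/3)(79/6 + (1/3)p_{Aroma}) ⇒ (8/9)p_{Aroma} = 235/18, so p_{Aroma} = 14.6875.
Then p_{Brew} = 79/6 + (1/3)·14.6875 = 18.0625.
q_{Aroma} = 37 − 3·14.6875 + 2·18.0625 = 29.0625.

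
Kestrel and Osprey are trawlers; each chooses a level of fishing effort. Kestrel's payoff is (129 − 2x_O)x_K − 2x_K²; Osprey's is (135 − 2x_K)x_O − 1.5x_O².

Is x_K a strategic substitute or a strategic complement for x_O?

strategic substitutes

Expanding Kestrel's payoff: 129x_K − 2x_Ox_K − 2x_K².
∂π/∂x_K = 129 − 2x_O − 4x_K = 0, so x_K = 32.25 − 0.5x_O.
The best-response slope dx_K/dx_O = −0.5 < 0: the reaction function is downward-sloping, so the choices are strategic substitutes.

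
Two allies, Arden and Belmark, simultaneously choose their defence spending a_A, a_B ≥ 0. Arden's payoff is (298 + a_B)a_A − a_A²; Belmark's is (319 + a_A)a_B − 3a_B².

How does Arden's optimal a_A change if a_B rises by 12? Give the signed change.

Expanding Arden's payoff: 298a_A + a_Ba_A − a_A².
∂π/∂a_A = 298 + a_B − 2a_A = 0, so a_A = 149 + 0.5a_B.
The reaction-function slope is 0.5, so a 12-unit rise in a_B moves a_A by 0.5 × 12 = 6. Arden's best response rises — the actions are strategic complements.

6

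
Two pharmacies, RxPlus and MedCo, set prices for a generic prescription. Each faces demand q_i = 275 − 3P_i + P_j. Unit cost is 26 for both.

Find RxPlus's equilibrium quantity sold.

RxPlus's profit: π = (P_{RxPlus} − 26)(275 − 3P_{RxPlus} + P_{MedCo}).
∂π/∂P_{RxPlus} = 353 − 6P_{RxPlus} + P_{MedCo} = 0 ⇒ P_{RxPlus} = 353/6 + (1/6)P_{MedCo}.
Setting P_{RxPlus} = P_{MedCo} in the reaction function: P_{RxPlus} = 353/6 + (1/6)P_{RxPlus}, so P_{RxPlus} = (353/6) / (5/6) = 70.6.
q_{RxPlus} = 275 − 3·70.6 + 70.6 = 133.8.

133.8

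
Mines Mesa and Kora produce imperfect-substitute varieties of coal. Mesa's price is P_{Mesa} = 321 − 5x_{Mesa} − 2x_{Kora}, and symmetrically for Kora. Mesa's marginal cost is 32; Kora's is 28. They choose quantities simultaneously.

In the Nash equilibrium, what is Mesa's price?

152

Mine Mesa's profit: π = x_{Mesa}(321 − 5x_{Mesa} − 2x_{Kora}) − 32x_{Mesa}.
∂π/∂x_{Mesa} = 289 − 10x_{Mesa} − 2x_{Kora} = 0 ⇒ x_{Mesa} = 28.9 − 0.2x_{Kora}.
Similarly x_{Kora} = 29.3 − 0.2x_{Mesa}.
Plugging x_{Kora} into Mesa's best response: x_{Mesa} = 28.9 − 0.2(29.3 − 0.2x_{Mesa}) ⇒ 0.96x_{Mesa} = 23.04, so x_{Mesa} = 24.
Then x_{Kora} = 29.3 − 0.2·24 = 24.5.
P_{Mesa} = 321 − 5·24 − 2·24.5 = 152.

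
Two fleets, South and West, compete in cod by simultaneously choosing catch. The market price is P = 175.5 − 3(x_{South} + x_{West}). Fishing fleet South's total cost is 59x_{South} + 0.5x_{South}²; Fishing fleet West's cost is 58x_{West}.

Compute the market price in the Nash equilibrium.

Fishing fleet South's profit: π = x_{South}(175.5 − 3(x_{South} + x_{West})) − 59x_{South} − 0.5x_{South}².
∂π/∂x_{South} = 116.5 − 7x_{South} − 3x_{West} = 0, so x_{South} = 233/14 − (3/7)x_{West}.
For West: ∂π/∂x_{West} = 117.5 − 6x_{West} − 3x_{South} = 0 ⇒ x_{West} = 235/12 − 0.5x_{South}.
Substituting the second reaction function into the first: x_{South} = 233/14 − (3/7)(235/12 − 0.5x_{South}), which gives (11/14)x_{South} = 8.25 ⇒ x_{South} = 10.5.
Then x_{West} = 235/12 − 0.5·10.5 = 43/3.
Equilibrium price: P = 175.5 − 3·(149/6) = 101.

101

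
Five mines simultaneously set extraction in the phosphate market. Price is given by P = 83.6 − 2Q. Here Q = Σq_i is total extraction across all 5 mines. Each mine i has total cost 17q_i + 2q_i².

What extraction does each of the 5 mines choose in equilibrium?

A representative mine's profit is π_i = q_i(83.6 − 2Q) − 17q_i − 2q_i², with Q = q_i + Σ_{j≠i} q_j.
First-order condition: 66.6 − 8q_i − 2Σ_{j≠i} q_j = 0.
With identical mines, set every q_j = q: then 66.6 − 8q − 8q = 0, i.e. q = 66.6/16 = 4.1625.

4.1625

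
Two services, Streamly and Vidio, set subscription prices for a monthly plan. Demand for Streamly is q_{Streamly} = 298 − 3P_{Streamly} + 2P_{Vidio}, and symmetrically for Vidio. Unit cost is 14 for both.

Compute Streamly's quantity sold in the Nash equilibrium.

213

Streamly's profit: π = (P_{Streamly} − 14)(298 − 3P_{Streamly} + 2P_{Vidio}).
∂π/∂P_{Streamly} = 340 − 6P_{Streamly} + 2P_{Vidio} = 0 ⇒ P_{Streamly} = 170/3 + (1/3)P_{Vidio}.
By symmetry P_{Vidio} = P_{Streamly}; substituting into the reaction function, (2/3)P_{Streamly} = 170/3 and P_{Streamly} = 85.
q_{Streamly} = 298 − 3·85 + 2·85 = 213.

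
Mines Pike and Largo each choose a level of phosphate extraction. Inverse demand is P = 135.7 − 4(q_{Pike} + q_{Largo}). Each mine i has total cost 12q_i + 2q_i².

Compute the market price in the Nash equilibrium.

Mine Pike's profit: π = q_{Pike}(135.7 − 4(q_{Pike} + q_{Largo})) − 12q_{Pike} − 2q_{Pike}².
∂π/∂q_{Pike} = 123.7 − 12q_{Pike} − 4q_{Largo} = 0, so q_{Pike} = 1237/120 − (1/3)q_{Largo}.
Setting q_{Pike} = q_{Largo} in the reaction function: q_{Pike} = 1237/120 − (1/3)q_{Pike}, so q_{Pike} = (1237/120) / (4/3) = 1237/160.
Equilibrium price: P = 135.7 − 4·15.4625 = 73.85.

73.85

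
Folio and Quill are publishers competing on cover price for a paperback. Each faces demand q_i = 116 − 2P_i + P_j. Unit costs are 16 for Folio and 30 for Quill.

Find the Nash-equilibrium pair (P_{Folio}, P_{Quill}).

Folio's profit: π = (P_{Folio} − 16)(116 − 2P_{Folio} + P_{Quill}).
∂π/∂P_{Folio} = 148 − 4P_{Folio} + P_{Quill} = 0 ⇒ P_{Folio} = 37 + 0.25P_{Quill}.
Similarly P_{Quill} = 44 + 0.25P_{Folio}.
Substituting the second reaction function into the first: P_{Folio} = 37 + 0.25(44 + 0.25P_{Folio}), which gives 0.9375P_{Folio} = 48 ⇒ P_{Folio} = 51.2.
Then P_{Quill} = 44 + 0.25·51.2 = 56.8.

51.2, 56.8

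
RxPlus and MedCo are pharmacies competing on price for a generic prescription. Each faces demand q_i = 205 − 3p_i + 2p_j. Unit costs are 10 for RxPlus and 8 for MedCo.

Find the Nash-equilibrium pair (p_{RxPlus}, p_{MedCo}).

RxPlus's profit: π = (p_{RxPlus} − 10)(205 − 3p_{RxPlus} + 2p_{MedCo}).
∂π/∂p_{RxPlus} = 235 − 6p_{RxPlus} + 2p_{MedCo} = 0 ⇒ p_{RxPlus} = 235/6 + (1/3)p_{MedCo}.
Similarly p_{MedCo} = 229/6 + (1/3)p_{RxPlus}.
Substituting the second reaction function into the first: p_{RxPlus} = 235/6 + (1/3)(229/6 + (1/3)p_{RxPlus}), which gives (8/9)p_{RxPlus} = 467/9 ⇒ p_{RxPlus} = 58.375.
Then p_{MedCo} = 229/6 + (1/3)·58.375 = 57.625.

58.375, 57.625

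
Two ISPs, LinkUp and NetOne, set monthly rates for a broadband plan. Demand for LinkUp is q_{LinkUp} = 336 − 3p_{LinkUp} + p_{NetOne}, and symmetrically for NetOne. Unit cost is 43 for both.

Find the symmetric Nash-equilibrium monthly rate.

93

LinkUp's profit: π = (p_{LinkUp} − 43)(336 − 3p_{LinkUp} + p_{NetOne}).
∂π/∂p_{LinkUp} = 465 − 6p_{LinkUp} + p_{NetOne} = 0 ⇒ p_{LinkUp} = 77.5 + (1/6)p_{NetOne}.
By symmetry p_{NetOne} = p_{LinkUp}; substituting into the reaction function, (5/6)p_{LinkUp} = 77.5 and p_{LinkUp} = 93.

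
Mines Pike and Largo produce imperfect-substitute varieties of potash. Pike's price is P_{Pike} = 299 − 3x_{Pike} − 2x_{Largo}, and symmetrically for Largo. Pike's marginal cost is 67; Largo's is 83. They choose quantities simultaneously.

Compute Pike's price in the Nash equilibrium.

Mine Pike's profit: π = x_{Pike}(299 − 3x_{Pike} − 2x_{Largo}) − 67x_{Pike}.
∂π/∂x_{Pike} = 232 − 6x_{Pike} − 2x_{Largo} = 0 ⇒ x_{Pike} = 116/3 − (1/3)x_{Largo}.
Similarly x_{Largo} = 36 − (1/3)x_{Pike}.
Substituting the second reaction function into the first: x_{Pike} = 116/3 − (1/3)(36 − (1/3)x_{Pike}), which gives (8/9)x_{Pike} = 80/3 ⇒ x_{Pike} = 30.
Then x_{Largo} = 36 − (1/3)·30 = 26.
P_{Pike} = 299 − 3·30 − 2·26 = 157.

157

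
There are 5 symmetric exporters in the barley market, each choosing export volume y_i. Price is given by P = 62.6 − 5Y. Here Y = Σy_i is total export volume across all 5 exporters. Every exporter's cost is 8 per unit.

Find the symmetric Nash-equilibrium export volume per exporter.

A representative exporter's profit is π_i = y_i(62.6 − 5Y) − 8y_i, with Y = y_i + Σ_{j≠i} y_j.
First-order condition: 54.6 − 10y_i − 5Σ_{j≠i} y_j = 0.
In a symmetric equilibrium every exporter chooses the same y, so Σ_{j≠i} y_j = 4y. The condition becomes 54.6 − 30y = 0, giving y = 54.6/30 = 1.82.

1.82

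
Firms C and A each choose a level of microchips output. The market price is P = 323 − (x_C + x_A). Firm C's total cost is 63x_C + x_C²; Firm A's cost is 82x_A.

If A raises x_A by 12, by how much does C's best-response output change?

-3

Firm C's profit: π = x_C(323 − (x_C + x_A)) − 63x_C − x_C².
∂π/∂x_C = 260 − 4x_C − x_A = 0, so x_C = 65 − 0.25x_A.
The reaction-function slope is −0.25, so a 12-unit rise in x_A moves x_C by −0.25 × 12 = −3. C's best response falls — the actions are strategic substitutes.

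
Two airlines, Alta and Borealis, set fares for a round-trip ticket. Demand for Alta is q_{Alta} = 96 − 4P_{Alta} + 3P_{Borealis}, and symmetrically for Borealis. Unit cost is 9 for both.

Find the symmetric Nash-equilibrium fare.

Alta's profit: π = (P_{Alta} − 9)(96 − 4P_{Alta} + 3P_{Borealis}).
∂π/∂P_{Alta} = 132 − 8P_{Alta} + 3P_{Borealis} = 0 ⇒ P_{Alta} = 16.5 + 0.375P_{Borealis}.
The game is symmetric, so in equilibrium P_{Borealis} = P_{Alta}: the reaction function gives 0.625P_{Alta} = 16.5, hence P_{Alta} = 26.4.

26.4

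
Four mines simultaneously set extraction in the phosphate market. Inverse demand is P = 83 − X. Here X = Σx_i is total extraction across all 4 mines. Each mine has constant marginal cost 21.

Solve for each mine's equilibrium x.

12.4

A representative mine's profit is π_i = x_i(83 − X) − 21x_i, with X = x_i + Σ_{j≠i} x_j.
First-order condition: 62 − 2x_i − Σ_{j≠i} x_j = 0.
In a symmetric equilibrium every mine chooses the same x, so Σ_{j≠i} x_j = 3x. The condition becomes 62 − 5x = 0, giving x = 62/5 = 12.4.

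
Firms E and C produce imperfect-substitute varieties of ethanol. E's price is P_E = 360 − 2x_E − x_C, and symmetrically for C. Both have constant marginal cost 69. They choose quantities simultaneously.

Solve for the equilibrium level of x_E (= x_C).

Firm E's profit: π = x_E(360 − 2x_E − x_C) − 69x_E.
∂π/∂x_E = 291 − 4x_E − x_C = 0 ⇒ x_E = 72.75 − 0.25x_C.
By symmetry x_C = x_E; substituting into the reaction function, 1.25x_E = 72.75 and x_E = 58.2.

58.2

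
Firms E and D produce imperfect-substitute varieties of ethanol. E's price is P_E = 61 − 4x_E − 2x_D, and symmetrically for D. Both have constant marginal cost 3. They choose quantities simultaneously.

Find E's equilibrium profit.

Firm E's profit: π = x_E(61 − 4x_E − 2x_D) − 3x_E.
∂π/∂x_E = 58 − 8x_E − 2x_D = 0 ⇒ x_E = 7.25 − 0.25x_D.
By symmetry x_D = x_E; substituting into the reaction function, 1.25x_E = 7.25 and x_E = 5.8.
P_E = 61 − 4·5.8 − 2·5.8 = 26.2.
Profit = (26.2 − 3)·5.8 = 134.56.

134.56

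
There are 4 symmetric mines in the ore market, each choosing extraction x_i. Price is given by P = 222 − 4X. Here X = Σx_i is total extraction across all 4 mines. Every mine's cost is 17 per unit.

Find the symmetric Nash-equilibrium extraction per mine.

10.25

A representative mine's profit is π_i = x_i(222 − 4X) − 17x_i, with X = x_i + Σ_{j≠i} x_j.
First-order condition: 205 − 8x_i − 4Σ_{j≠i} x_j = 0.
Imposing symmetry (x_j = x for all j) turns Σ_{j≠i} x_j into 3x, so 205 = 20x and x = 10.25.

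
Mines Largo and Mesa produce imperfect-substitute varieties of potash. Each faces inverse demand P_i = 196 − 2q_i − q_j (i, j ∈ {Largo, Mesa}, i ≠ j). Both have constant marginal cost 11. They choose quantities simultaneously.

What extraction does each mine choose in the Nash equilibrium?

Mine Largo's profit: π = q_{Largo}(196 − 2q_{Largo} − q_{Mesa}) − 11q_{Largo}.
∂π/∂q_{Largo} = 185 − 4q_{Largo} − q_{Mesa} = 0 ⇒ q_{Largo} = 46.25 − 0.25q_{Mesa}.
The game is symmetric, so in equilibrium q_{Mesa} = q_{Largo}: the reaction function gives 1.25q_{Largo} = 46.25, hence q_{Largo} = 37.

37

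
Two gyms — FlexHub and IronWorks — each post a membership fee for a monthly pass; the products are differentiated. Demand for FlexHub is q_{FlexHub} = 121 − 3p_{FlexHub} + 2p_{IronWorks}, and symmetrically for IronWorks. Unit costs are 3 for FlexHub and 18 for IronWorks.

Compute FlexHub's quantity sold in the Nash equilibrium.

96.9375

FlexHub's profit: π = (p_{FlexHub} − 3)(121 − 3p_{FlexHub} + 2p_{IronWorks}).
∂π/∂p_{FlexHub} = 130 − 6p_{FlexHub} + 2p_{IronWorks} = 0 ⇒ p_{FlexHub} = 65/3 + (1/3)p_{IronWorks}.
Similarly p_{IronWorks} = 175/6 + (1/3)p_{FlexHub}.
Plugging p_{IronWorks} into FlexHub's best response: p_{FlexHub} = 65/3 + (1/3)(175/6 + (1/3)p_{FlexHub}) ⇒ (8/9)p_{FlexHub} = 565/18, so p_{FlexHub} = 35.3125.
Then p_{IronWorks} = 175/6 + (1/3)·35.3125 = 40.9375.
q_{FlexHub} = 121 − 3·35.3125 + 2·40.9375 = 96.9375.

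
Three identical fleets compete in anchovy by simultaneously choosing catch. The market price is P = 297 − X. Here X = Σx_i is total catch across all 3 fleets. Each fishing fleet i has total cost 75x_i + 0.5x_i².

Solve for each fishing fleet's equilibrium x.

44.4

A representative fishing fleet's profit is π_i = x_i(297 − X) − 75x_i − 0.5x_i², with X = x_i + Σ_{j≠i} x_j.
First-order condition: 222 − 3x_i − Σ_{j≠i} x_j = 0.
Imposing symmetry (x_j = x for all j) turns Σ_{j≠i} x_j into 2x, so 222 = 5x and x = 44.4.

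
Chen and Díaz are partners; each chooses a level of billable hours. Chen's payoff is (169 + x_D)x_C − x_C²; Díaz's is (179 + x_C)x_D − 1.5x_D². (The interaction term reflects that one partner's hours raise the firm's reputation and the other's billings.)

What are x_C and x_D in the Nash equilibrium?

Expanding Chen's payoff: 169x_C + x_Dx_C − x_C².
∂π/∂x_C = 169 + x_D − 2x_C = 0, so x_C = 84.5 + 0.5x_D.
Likewise for Díaz: x_D = 179/3 + (1/3)x_C.
Plugging x_D into Chen's best response: x_C = 84.5 + 0.5(179/3 + (1/3)x_C) ⇒ (5/6)x_C = 343/3, so x_C = 137.2.
Then x_D = 179/3 + (1/3)·137.2 = 105.4.

137.2, 105.4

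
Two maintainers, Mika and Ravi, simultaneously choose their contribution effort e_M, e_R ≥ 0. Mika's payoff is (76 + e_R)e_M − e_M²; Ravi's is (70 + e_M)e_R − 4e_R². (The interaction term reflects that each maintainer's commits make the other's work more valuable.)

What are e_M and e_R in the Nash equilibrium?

45.2, 14.4

Expanding Mika's payoff: 76e_M + e_Re_M − e_M².
∂π/∂e_M = 76 + e_R − 2e_M = 0, so e_M = 38 + 0.5e_R.
Likewise for Ravi: e_R = 8.75 + 0.125e_M.
Substituting the second reaction function into the first: e_M = 38 + 0.5(8.75 + 0.125e_M), which gives 0.9375e_M = 42.375 ⇒ e_M = 45.2.
Then e_R = 8.75 + 0.125·45.2 = 14.4.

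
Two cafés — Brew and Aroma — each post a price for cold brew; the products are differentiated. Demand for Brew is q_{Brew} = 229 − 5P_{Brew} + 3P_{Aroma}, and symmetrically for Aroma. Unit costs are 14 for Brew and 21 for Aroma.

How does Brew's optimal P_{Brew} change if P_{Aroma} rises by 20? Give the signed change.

Brew's profit: π = (P_{Brew} − 14)(229 − 5P_{Brew} + 3P_{Aroma}).
∂π/∂P_{Brew} = 299 − 10P_{Brew} + 3P_{Aroma} = 0 ⇒ P_{Brew} = 29.9 + 0.3P_{Aroma}.
The reaction-function slope is 0.3, so a 20-unit rise in P_{Aroma} moves P_{Brew} by 0.3 × 20 = 6. Brew's best response rises — the actions are strategic complements.

6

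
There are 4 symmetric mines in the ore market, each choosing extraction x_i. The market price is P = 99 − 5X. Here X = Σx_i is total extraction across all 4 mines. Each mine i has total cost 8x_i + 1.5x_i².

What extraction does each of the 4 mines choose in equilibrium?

3.25

A representative mine's profit is π_i = x_i(99 − 5X) − 8x_i − 1.5x_i², with X = x_i + Σ_{j≠i} x_j.
First-order condition: 91 − 13x_i − 5Σ_{j≠i} x_j = 0.
In a symmetric equilibrium every mine chooses the same x, so Σ_{j≠i} x_j = 3x. The condition becomes 91 − 28x = 0, giving x = 91/28 = 3.25.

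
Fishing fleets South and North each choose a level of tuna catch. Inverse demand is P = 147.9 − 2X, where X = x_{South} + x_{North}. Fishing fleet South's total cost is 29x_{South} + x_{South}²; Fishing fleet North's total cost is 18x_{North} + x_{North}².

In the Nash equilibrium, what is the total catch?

Fishing fleet South's profit: π = x_{South}(147.9 − 2(x_{South} + x_{North})) − 29x_{South} − x_{South}².
∂π/∂x_{South} = 118.9 − 6x_{South} − 2x_{North} = 0, so x_{South} = 1189/60 − (1/3)x_{North}.
By the same steps for North: x_{North} = 21.65 − (1/3)x_{South}.
Solving the two reaction functions simultaneously: (1 − (−1/3)(−1/3))x_{South} = 1189/60 − (1/3)·21.65, so (8/9)x_{South} = 12.6 and x_{South} = 14.175.
Then x_{North} = 21.65 − (1/3)·14.175 = 16.925.
Total catch: 14.175 + 16.925 = 31.1.

31.1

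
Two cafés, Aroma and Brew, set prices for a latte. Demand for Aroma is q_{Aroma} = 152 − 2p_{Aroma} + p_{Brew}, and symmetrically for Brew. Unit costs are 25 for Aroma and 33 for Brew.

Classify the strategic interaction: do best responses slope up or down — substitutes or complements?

strategic complements

Aroma's profit: π = (p_{Aroma} − 25)(152 − 2p_{Aroma} + p_{Brew}).
∂π/∂p_{Aroma} = 202 − 4p_{Aroma} + p_{Brew} = 0 ⇒ p_{Aroma} = 50.5 + 0.25p_{Brew}.
The best-response slope dp_{Aroma}/dp_{Brew} = 0.25 > 0: the reaction function is upward-sloping, so the choices are strategic complements.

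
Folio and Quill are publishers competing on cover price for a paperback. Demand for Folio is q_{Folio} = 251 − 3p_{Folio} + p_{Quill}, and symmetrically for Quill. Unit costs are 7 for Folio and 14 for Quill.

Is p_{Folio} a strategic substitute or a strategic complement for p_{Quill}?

Folio's profit: π = (p_{Folio} − 7)(251 − 3p_{Folio} + p_{Quill}).
∂π/∂p_{Folio} = 272 − 6p_{Folio} + p_{Quill} = 0 ⇒ p_{Folio} = 136/3 + (1/6)p_{Quill}.
The best-response slope dp_{Folio}/dp_{Quill} = 1/6 > 0: the reaction function is upward-sloping, so the choices are strategic complements.

strategic complements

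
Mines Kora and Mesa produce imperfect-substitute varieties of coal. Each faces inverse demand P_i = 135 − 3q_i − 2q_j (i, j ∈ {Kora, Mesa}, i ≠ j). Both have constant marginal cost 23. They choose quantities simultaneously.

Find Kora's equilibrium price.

Mine Kora's profit: π = q_{Kora}(135 − 3q_{Kora} − 2q_{Mesa}) − 23q_{Kora}.
∂π/∂q_{Kora} = 112 − 6q_{Kora} − 2q_{Mesa} = 0 ⇒ q_{Kora} = 56/3 − (1/3)q_{Mesa}.
By symmetry q_{Mesa} = q_{Kora}; substituting into the reaction function, (4/3)q_{Kora} = 56/3 and q_{Kora} = 14.
P_{Kora} = 135 − 3·14 − 2·14 = 65.

65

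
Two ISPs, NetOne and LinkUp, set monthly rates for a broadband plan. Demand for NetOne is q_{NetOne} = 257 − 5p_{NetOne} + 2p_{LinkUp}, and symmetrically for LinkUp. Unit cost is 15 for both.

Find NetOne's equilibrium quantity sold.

NetOne's profit: π = (p_{NetOne} − 15)(257 − 5p_{NetOne} + 2p_{LinkUp}).
∂π/∂p_{NetOne} = 332 − 10p_{NetOne} + 2p_{LinkUp} = 0 ⇒ p_{NetOne} = 33.2 + 0.2p_{LinkUp}.
By symmetry p_{LinkUp} = p_{NetOne}; substituting into the reaction function, 0.8p_{NetOne} = 33.2 and p_{NetOne} = 41.5.
q_{NetOne} = 257 − 5·41.5 + 2·41.5 = 132.5.

132.5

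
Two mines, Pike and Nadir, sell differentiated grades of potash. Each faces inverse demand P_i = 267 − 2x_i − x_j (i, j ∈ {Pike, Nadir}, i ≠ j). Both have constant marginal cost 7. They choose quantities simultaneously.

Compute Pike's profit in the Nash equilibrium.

Mine Pike's profit: π = x_{Pike}(267 − 2x_{Pike} − x_{Nadir}) − 7x_{Pike}.
∂π/∂x_{Pike} = 260 − 4x_{Pike} − x_{Nadir} = 0 ⇒ x_{Pike} = 65 − 0.25x_{Nadir}.
Setting x_{Pike} = x_{Nadir} in the reaction function: x_{Pike} = 65 − 0.25x_{Pike}, so x_{Pike} = 65 / 1.25 = 52.
P_{Pike} = 267 − 2·52 − 52 = 111.
Profit = (111 − 7)·52 = 5408.

5408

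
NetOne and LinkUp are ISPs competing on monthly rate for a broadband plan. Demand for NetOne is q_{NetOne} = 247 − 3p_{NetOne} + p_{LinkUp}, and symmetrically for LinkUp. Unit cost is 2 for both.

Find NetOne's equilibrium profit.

NetOne's profit: π = (p_{NetOne} − 2)(247 − 3p_{NetOne} + p_{LinkUp}).
∂π/∂p_{NetOne} = 253 − 6p_{NetOne} + p_{LinkUp} = 0 ⇒ p_{NetOne} = 253/6 + (1/6)p_{LinkUp}.
By symmetry p_{LinkUp} = p_{NetOne}; substituting into the reaction function, (5/6)p_{NetOne} = 253/6 and p_{NetOne} = 50.6.
q_{NetOne} = 247 − 3·50.6 + 50.6 = 145.8.
Profit = (50.6 − 2)·145.8 = 7085.88.

7085.88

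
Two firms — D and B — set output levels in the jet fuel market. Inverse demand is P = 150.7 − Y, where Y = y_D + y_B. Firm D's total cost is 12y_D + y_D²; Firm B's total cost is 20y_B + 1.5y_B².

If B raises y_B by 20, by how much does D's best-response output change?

-5

Firm D's profit: π = y_D(150.7 − (y_D + y_B)) − 12y_D − y_D².
∂π/∂y_D = 138.7 − 4y_D − y_B = 0, so y_D = 34.675 − 0.25y_B.
The reaction-function slope is −0.25, so a 20-unit rise in y_B moves y_D by −0.25 × 20 = −5. D's best response falls — the actions are strategic substitutes.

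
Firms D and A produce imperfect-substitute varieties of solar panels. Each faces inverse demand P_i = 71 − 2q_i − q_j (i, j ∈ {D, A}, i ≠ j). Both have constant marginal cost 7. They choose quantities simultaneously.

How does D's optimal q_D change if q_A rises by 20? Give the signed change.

Firm D's profit: π = q_D(71 − 2q_D − q_A) − 7q_D.
∂π/∂q_D = 64 − 4q_D − q_A = 0 ⇒ q_D = 16 − 0.25q_A.
The reaction-function slope is −0.25, so a 20-unit rise in q_A moves q_D by −0.25 × 20 = −5. D's best response falls — the actions are strategic substitutes.

-5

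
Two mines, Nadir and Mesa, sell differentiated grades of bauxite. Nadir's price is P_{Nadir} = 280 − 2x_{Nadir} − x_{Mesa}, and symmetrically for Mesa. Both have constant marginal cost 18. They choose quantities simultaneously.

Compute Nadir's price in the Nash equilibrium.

Mine Nadir's profit: π = x_{Nadir}(280 − 2x_{Nadir} − x_{Mesa}) − 18x_{Nadir}.
∂π/∂x_{Nadir} = 262 − 4x_{Nadir} − x_{Mesa} = 0 ⇒ x_{Nadir} = 65.5 − 0.25x_{Mesa}.
Setting x_{Nadir} = x_{Mesa} in the reaction function: x_{Nadir} = 65.5 − 0.25x_{Nadir}, so x_{Nadir} = 65.5 / 1.25 = 52.4.
P_{Nadir} = 280 − 2·52.4 − 52.4 = 122.8.

122.8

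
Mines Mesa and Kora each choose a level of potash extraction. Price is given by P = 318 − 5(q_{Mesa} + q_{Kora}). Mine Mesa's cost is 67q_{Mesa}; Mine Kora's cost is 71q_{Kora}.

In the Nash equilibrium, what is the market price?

Mine Mesa's profit: π = q_{Mesa}(318 − 5(q_{Mesa} + q_{Kora})) − 67q_{Mesa}.
∂π/∂q_{Mesa} = 251 − 10q_{Mesa} − 5q_{Kora} = 0, so q_{Mesa} = 25.1 − 0.5q_{Kora}.
By the same steps for Kora: q_{Kora} = 24.7 − 0.5q_{Mesa}.
Plugging q_{Kora} into Mesa's best response: q_{Mesa} = 25.1 − 0.5(24.7 − 0.5q_{Mesa}) ⇒ 0.75q_{Mesa} = 12.75, so q_{Mesa} = 17.
Then q_{Kora} = 24.7 − 0.5·17 = 16.2.
Equilibrium price: P = 318 − 5·33.2 = 152.

152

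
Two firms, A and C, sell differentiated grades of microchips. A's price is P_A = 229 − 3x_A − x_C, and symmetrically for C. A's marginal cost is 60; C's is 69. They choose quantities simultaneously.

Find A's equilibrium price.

Firm A's profit: π = x_A(229 − 3x_A − x_C) − 60x_A.
∂π/∂x_A = 169 − 6x_A − x_C = 0 ⇒ x_A = 169/6 − (1/6)x_C.
Similarly x_C = 80/3 − (1/6)x_A.
Solving the two reaction functions simultaneously: (1 − (−1/6)(−1/6))x_A = 169/6 − (1/6)·(80/3), so (35/36)x_A = 427/18 and x_A = 24.4.
Then x_C = 80/3 − (1/6)·24.4 = 22.6.
P_A = 229 − 3·24.4 − 22.6 = 133.2.

133.2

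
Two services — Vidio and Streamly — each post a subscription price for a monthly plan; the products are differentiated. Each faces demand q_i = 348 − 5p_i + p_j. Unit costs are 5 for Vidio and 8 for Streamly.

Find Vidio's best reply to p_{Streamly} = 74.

44.7

Vidio's profit: π = (p_{Vidio} − 5)(348 − 5p_{Vidio} + p_{Streamly}).
∂π/∂p_{Vidio} = 373 − 10p_{Vidio} + p_{Streamly} = 0 ⇒ p_{Vidio} = 37.3 + 0.1p_{Streamly}.
At p_{Streamly} = 74: p_{Vidio} = 37.3 + 0.1·74 = 44.7.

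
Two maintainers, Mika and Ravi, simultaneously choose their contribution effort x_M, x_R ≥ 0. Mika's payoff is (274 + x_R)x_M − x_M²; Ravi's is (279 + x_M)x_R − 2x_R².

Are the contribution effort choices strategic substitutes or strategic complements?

Expanding Mika's payoff: 274x_M + x_Rx_M − x_M².
∂π/∂x_M = 274 + x_R − 2x_M = 0, so x_M = 137 + 0.5x_R.
The best-response slope dx_M/dx_R = 0.5 > 0: the reaction function is upward-sloping, so the choices are strategic complements.

strategic complements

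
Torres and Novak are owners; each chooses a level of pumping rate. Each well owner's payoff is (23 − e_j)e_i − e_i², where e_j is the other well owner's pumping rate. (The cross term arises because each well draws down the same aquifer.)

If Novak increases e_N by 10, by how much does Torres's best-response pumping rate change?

-5

Torres's payoff is (23 − e_N)e_T − e_T².
∂π/∂e_T = 23 − e_N − 2e_T = 0, so e_T = 11.5 − 0.5e_N.
The reaction-function slope is −0.5, so a 10-unit rise in e_N moves e_T by −0.5 × 10 = −5. Torres's best response falls — the actions are strategic substitutes.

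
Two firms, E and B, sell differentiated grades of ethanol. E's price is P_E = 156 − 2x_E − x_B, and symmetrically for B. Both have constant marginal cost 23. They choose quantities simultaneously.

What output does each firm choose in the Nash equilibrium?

26.6

Firm E's profit: π = x_E(156 − 2x_E − x_B) − 23x_E.
∂π/∂x_E = 133 − 4x_E − x_B = 0 ⇒ x_E = 33.25 − 0.25x_B.
Setting x_E = x_B in the reaction function: x_E = 33.25 − 0.25x_E, so x_E = 33.25 / 1.25 = 26.6.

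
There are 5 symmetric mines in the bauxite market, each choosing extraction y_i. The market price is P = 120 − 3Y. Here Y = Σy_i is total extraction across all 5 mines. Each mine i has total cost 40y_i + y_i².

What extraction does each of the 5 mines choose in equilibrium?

A representative mine's profit is π_i = y_i(120 − 3Y) − 40y_i − y_i², with Y = y_i + Σ_{j≠i} y_j.
First-order condition: 80 − 8y_i − 3Σ_{j≠i} y_j = 0.
With identical mines, set every y_j = y: then 80 − 8y − 12y = 0, i.e. y = 80/20 = 4.

4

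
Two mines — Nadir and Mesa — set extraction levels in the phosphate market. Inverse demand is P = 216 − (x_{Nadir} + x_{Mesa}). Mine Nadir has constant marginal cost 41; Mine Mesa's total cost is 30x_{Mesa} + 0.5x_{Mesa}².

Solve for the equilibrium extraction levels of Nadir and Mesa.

67.8, 39.4

Mine Nadir's profit: π = x_{Nadir}(216 − (x_{Nadir} + x_{Mesa})) − 41x_{Nadir}.
∂π/∂x_{Nadir} = 175 − 2x_{Nadir} − x_{Mesa} = 0, so x_{Nadir} = 87.5 − 0.5x_{Mesa}.
For Mesa: ∂π/∂x_{Mesa} = 186 − 3x_{Mesa} − x_{Nadir} = 0 ⇒ x_{Mesa} = 62 − (1/3)x_{Nadir}.
Solving the two reaction functions simultaneously: (1 − (−0.5)(−1/3))x_{Nadir} = 87.5 − 0.5·62, so (5/6)x_{Nadir} = 56.5 and x_{Nadir} = 67.8.
Then x_{Mesa} = 62 − (1/3)·67.8 = 39.4.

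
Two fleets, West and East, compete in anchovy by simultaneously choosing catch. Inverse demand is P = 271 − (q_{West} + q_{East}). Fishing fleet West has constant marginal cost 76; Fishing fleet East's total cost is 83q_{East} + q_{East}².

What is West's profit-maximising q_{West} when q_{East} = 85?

55

Fishing fleet West's profit: π = q_{West}(271 − (q_{West} + q_{East})) − 76q_{West}.
∂π/∂q_{West} = 195 − 2q_{West} − q_{East} = 0, so q_{West} = 97.5 − 0.5q_{East}.
At q_{East} = 85: q_{West} = 97.5 − 0.5·85 = 55.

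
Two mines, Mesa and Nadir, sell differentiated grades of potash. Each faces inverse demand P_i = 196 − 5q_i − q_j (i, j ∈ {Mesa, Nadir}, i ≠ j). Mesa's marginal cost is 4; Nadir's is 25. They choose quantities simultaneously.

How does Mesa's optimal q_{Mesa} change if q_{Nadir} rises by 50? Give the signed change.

Mine Mesa's profit: π = q_{Mesa}(196 − 5q_{Mesa} − q_{Nadir}) − 4q_{Mesa}.
∂π/∂q_{Mesa} = 192 − 10q_{Mesa} − q_{Nadir} = 0 ⇒ q_{Mesa} = 19.2 − 0.1q_{Nadir}.
The reaction-function slope is −0.1, so a 50-unit rise in q_{Nadir} moves q_{Mesa} by −0.1 × 50 = −5. Mesa's best response falls — the actions are strategic substitutes.

-5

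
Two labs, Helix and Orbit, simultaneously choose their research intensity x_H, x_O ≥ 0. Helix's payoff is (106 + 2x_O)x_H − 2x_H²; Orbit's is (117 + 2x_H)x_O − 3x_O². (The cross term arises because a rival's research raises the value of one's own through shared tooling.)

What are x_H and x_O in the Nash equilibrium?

43.5, 34

Expanding Helix's payoff: 106x_H + 2x_Ox_H − 2x_H².
∂π/∂x_H = 106 + 2x_O − 4x_H = 0, so x_H = 26.5 + 0.5x_O.
Likewise for Orbit: x_O = 19.5 + (1/3)x_H.
Substituting the second reaction function into the first: x_H = 26.5 + 0.5(19.5 + (1/3)x_H), which gives (5/6)x_H = 36.25 ⇒ x_H = 43.5.
Then x_O = 19.5 + (1/3)·43.5 = 34.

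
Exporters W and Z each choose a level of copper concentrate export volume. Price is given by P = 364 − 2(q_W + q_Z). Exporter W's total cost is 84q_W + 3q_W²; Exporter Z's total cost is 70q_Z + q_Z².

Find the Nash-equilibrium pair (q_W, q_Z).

19.5, 42.5

Exporter W's profit: π = q_W(364 − 2(q_W + q_Z)) − 84q_W − 3q_W².
∂π/∂q_W = 280 − 10q_W − 2q_Z = 0, so q_W = 28 − 0.2q_Z.
For Z: ∂π/∂q_Z = 294 − 6q_Z − 2q_W = 0 ⇒ q_Z = 49 − (1/3)q_W.
Substituting the second reaction function into the first: q_W = 28 − 0.2(49 − (1/3)q_W), which gives (14/15)q_W = 18.2 ⇒ q_W = 19.5.
Then q_Z = 49 − (1/3)·19.5 = 42.5.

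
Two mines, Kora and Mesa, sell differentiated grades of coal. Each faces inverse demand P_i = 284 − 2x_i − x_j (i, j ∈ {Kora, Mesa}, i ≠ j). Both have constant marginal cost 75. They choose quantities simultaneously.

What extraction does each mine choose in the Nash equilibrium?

41.8

Mine Kora's profit: π = x_{Kora}(284 − 2x_{Kora} − x_{Mesa}) − 75x_{Kora}.
∂π/∂x_{Kora} = 209 − 4x_{Kora} − x_{Mesa} = 0 ⇒ x_{Kora} = 52.25 − 0.25x_{Mesa}.
By symmetry x_{Mesa} = x_{Kora}; substituting into the reaction function, 1.25x_{Kora} = 52.25 and x_{Kora} = 41.8.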